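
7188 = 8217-1029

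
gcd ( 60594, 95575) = 1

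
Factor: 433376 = 2^5*29^1*467^1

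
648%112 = 88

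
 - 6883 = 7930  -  14813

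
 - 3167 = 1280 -4447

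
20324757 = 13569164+6755593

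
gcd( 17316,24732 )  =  36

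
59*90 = 5310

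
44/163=44/163 = 0.27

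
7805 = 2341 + 5464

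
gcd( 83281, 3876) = 1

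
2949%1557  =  1392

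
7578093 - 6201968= 1376125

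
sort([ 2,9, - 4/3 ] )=[-4/3, 2, 9]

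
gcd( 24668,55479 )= 1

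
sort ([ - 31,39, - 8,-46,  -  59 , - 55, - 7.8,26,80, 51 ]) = [ - 59,-55, - 46,- 31, - 8, - 7.8, 26,39,  51, 80 ] 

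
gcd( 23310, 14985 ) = 1665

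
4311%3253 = 1058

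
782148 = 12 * 65179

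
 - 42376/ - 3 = 14125 + 1/3 =14125.33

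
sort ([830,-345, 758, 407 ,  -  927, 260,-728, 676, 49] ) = [ - 927,  -  728 , - 345, 49,260, 407,676, 758, 830]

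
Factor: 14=2^1*7^1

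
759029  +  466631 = 1225660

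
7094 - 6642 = 452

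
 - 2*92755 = -185510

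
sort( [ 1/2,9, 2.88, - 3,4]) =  [ - 3,  1/2, 2.88, 4 , 9 ]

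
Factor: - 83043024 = - 2^4*3^1*1730063^1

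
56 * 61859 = 3464104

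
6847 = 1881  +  4966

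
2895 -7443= - 4548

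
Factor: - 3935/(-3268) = 2^(  -  2 )*5^1*19^(  -  1)*43^( - 1 ) *787^1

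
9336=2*4668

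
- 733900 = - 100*7339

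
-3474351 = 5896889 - 9371240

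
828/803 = 1  +  25/803 = 1.03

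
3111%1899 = 1212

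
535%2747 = 535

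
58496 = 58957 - 461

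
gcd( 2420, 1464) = 4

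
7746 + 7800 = 15546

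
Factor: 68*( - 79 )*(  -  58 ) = 311576 = 2^3* 17^1*29^1 * 79^1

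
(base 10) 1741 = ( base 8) 3315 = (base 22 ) 3d3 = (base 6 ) 12021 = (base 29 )221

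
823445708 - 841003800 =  - 17558092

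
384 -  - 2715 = 3099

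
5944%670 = 584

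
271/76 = 271/76 = 3.57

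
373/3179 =373/3179 = 0.12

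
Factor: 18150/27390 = 55/83 = 5^1*11^1*83^( - 1)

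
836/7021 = 836/7021  =  0.12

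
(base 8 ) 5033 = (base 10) 2587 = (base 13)1240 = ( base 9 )3484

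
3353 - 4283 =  - 930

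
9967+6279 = 16246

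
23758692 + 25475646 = 49234338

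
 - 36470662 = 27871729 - 64342391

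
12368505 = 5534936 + 6833569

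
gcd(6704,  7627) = 1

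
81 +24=105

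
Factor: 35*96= 2^5*3^1 *5^1*7^1= 3360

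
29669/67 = 442+55/67 = 442.82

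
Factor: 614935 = 5^1*19^1* 6473^1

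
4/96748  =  1/24187 = 0.00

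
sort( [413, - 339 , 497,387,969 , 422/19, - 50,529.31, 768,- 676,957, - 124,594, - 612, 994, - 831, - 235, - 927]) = [- 927,-831, - 676, - 612, - 339 , - 235,-124,-50, 422/19,387,413, 497 , 529.31, 594,768,957,969,994] 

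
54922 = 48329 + 6593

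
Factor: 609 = 3^1*7^1*29^1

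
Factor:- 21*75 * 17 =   -  26775 = - 3^2*5^2 * 7^1*17^1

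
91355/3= 30451 + 2/3= 30451.67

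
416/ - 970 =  - 1 + 277/485 = - 0.43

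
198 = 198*1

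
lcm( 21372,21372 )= 21372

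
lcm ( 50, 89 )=4450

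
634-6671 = - 6037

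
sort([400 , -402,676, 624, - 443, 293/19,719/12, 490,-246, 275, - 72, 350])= [ - 443, - 402, - 246, - 72,293/19,719/12, 275, 350, 400, 490, 624, 676] 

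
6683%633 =353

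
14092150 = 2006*7025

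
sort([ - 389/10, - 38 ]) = [-389/10, - 38]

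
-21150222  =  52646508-73796730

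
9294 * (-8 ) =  - 74352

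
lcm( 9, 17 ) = 153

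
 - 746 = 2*(-373 )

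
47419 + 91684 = 139103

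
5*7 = 35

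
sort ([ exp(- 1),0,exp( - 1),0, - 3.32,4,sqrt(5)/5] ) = [ - 3.32,0,0 , exp(-1 ),exp(  -  1),sqrt(5) /5, 4]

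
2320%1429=891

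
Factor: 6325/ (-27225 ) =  - 23/99 = -  3^( - 2 )*11^( - 1 )*23^1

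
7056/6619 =7056/6619  =  1.07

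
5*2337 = 11685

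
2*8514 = 17028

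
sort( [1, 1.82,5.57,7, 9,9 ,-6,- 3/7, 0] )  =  [  -  6,-3/7,0,  1, 1.82,5.57, 7,9,9 ] 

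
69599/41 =1697 + 22/41 = 1697.54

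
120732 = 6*20122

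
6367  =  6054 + 313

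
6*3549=21294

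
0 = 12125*0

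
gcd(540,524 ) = 4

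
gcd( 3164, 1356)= 452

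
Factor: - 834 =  - 2^1*3^1*139^1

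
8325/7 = 1189 + 2/7=1189.29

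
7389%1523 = 1297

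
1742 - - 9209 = 10951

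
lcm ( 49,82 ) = 4018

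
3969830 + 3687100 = 7656930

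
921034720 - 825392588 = 95642132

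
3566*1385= 4938910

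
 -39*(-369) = 14391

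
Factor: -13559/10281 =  - 3^( - 1 ) * 7^1*13^1*23^( - 1)=-  91/69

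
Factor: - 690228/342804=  - 747/371 = - 3^2*7^(-1 )*53^( - 1)*83^1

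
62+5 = 67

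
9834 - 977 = 8857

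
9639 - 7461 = 2178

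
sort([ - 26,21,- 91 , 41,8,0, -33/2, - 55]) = [ - 91, - 55,  -  26, - 33/2,0, 8, 21,41 ] 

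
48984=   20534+28450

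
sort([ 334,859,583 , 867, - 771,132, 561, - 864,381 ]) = [ - 864, - 771,132,334,381, 561,583 , 859,867] 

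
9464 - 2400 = 7064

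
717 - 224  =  493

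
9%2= 1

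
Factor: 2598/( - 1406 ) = - 3^1*19^( - 1)*37^ (- 1)*433^1 = - 1299/703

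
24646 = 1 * 24646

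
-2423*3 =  - 7269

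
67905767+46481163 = 114386930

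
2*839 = 1678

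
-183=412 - 595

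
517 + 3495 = 4012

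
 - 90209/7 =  -12887 = -  12887.00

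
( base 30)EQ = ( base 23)j9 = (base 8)676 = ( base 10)446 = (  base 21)105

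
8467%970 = 707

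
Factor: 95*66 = 2^1*3^1 * 5^1*11^1*19^1 = 6270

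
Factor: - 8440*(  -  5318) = 2^4*5^1*211^1*2659^1 = 44883920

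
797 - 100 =697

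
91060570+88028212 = 179088782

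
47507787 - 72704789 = -25197002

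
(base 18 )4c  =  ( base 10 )84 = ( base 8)124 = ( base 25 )39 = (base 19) 48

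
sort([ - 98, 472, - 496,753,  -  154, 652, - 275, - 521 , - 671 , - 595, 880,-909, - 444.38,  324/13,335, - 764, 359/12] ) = [ - 909,-764, - 671,-595  , - 521, - 496,-444.38, - 275, - 154, - 98, 324/13, 359/12, 335, 472,652,753 , 880] 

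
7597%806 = 343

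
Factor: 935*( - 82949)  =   - 5^1 * 11^1 * 17^1 * 109^1*761^1  =  -  77557315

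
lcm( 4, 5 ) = 20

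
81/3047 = 81/3047 =0.03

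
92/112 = 23/28 = 0.82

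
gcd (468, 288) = 36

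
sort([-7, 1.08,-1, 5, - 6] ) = [ - 7,-6,-1,1.08,5]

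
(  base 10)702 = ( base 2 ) 1010111110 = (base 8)1276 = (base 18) 230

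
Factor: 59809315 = 5^1*17^1*23^1*30593^1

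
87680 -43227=44453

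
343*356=122108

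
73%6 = 1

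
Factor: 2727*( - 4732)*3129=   -40377129156 = - 2^2*3^4*7^2*13^2 * 101^1*149^1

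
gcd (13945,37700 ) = 5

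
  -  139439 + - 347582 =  - 487021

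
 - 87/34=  - 3  +  15/34= -2.56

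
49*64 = 3136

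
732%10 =2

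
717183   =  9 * 79687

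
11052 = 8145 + 2907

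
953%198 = 161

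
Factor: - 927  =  -3^2 * 103^1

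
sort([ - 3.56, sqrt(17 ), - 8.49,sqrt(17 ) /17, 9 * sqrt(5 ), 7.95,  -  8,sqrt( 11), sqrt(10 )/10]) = [ -8.49, - 8, - 3.56, sqrt(17 ) /17,  sqrt (10) /10,sqrt( 11), sqrt (17),7.95,9*sqrt(5)]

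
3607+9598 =13205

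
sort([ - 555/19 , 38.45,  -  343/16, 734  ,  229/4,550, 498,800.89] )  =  [-555/19 , - 343/16 , 38.45,229/4,498, 550,  734,800.89] 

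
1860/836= 465/209=2.22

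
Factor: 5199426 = 2^1 *3^2*19^1 * 23^1*661^1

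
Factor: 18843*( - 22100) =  -416430300 = -  2^2*3^1*5^2 * 11^1*13^1*17^1*571^1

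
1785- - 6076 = 7861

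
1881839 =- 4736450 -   -  6618289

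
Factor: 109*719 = 78371 = 109^1*719^1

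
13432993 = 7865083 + 5567910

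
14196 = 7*2028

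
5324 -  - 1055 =6379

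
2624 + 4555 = 7179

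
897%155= 122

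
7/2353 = 7/2353 = 0.00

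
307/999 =307/999 = 0.31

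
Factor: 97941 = 3^1*32647^1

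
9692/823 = 11 + 639/823  =  11.78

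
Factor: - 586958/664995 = -2^1*3^(-1)*5^(-1 )*43^( - 1 )*269^1*1031^( - 1 )*1091^1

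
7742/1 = 7742= 7742.00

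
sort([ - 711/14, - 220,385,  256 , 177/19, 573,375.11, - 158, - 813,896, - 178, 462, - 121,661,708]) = [ - 813, - 220, - 178, - 158, - 121,  -  711/14,177/19, 256 , 375.11,385, 462, 573 , 661, 708 , 896 ]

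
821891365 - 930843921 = - 108952556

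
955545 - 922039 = 33506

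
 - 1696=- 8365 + 6669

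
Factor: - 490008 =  - 2^3*3^1*17^1*1201^1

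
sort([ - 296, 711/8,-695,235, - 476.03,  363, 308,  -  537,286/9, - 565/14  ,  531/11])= [ - 695,-537,-476.03 ,-296, - 565/14, 286/9, 531/11,711/8,  235,308, 363] 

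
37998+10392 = 48390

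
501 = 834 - 333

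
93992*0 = 0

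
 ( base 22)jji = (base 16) 25a0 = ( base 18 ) 1bd2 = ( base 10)9632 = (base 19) 17ci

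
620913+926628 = 1547541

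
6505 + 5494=11999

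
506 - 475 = 31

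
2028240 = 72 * 28170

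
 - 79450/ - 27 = 2942 + 16/27=2942.59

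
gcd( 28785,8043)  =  3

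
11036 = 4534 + 6502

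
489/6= 81+1/2 = 81.50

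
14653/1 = 14653 =14653.00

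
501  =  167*3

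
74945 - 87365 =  - 12420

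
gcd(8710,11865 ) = 5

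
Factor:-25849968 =  -  2^4*3^1*131^1*4111^1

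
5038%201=13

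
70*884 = 61880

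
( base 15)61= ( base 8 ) 133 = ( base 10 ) 91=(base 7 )160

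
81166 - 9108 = 72058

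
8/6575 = 8/6575  =  0.00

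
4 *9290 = 37160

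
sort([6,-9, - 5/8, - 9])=[ - 9,-9 ,  -  5/8 , 6]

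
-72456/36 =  - 2013 + 1/3 = - 2012.67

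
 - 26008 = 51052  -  77060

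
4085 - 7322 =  - 3237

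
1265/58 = 21 + 47/58 = 21.81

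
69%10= 9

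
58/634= 29/317  =  0.09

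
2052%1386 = 666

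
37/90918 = 37/90918 = 0.00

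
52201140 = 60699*860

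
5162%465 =47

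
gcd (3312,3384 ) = 72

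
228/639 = 76/213 = 0.36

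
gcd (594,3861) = 297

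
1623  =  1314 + 309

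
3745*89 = 333305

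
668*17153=11458204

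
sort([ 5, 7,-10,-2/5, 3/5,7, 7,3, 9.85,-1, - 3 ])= [ - 10,-3,-1,  -  2/5,3/5, 3, 5,7, 7 , 7, 9.85 ]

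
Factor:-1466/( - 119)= 2^1 * 7^(-1) *17^( - 1) * 733^1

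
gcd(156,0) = 156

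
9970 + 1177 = 11147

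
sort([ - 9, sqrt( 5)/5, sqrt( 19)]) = [ - 9,sqrt( 5)/5 , sqrt(19)]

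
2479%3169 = 2479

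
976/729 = 976/729 = 1.34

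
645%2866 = 645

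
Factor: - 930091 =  - 641^1 * 1451^1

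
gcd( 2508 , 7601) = 11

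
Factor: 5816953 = 23^1 * 252911^1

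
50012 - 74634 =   -  24622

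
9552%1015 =417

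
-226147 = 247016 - 473163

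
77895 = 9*8655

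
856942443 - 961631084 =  - 104688641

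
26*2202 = 57252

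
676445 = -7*( - 96635)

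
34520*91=3141320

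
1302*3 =3906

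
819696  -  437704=381992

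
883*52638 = 46479354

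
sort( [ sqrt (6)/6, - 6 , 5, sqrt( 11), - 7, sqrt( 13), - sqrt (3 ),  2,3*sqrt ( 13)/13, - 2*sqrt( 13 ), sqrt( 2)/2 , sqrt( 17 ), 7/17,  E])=[ - 2 * sqrt( 13 ), - 7, - 6,-sqrt( 3 ), sqrt(6)/6, 7/17, sqrt(2 ) /2,3*sqrt( 13 ) /13,  2, E,  sqrt( 11 ), sqrt( 13 ), sqrt(17 ), 5 ]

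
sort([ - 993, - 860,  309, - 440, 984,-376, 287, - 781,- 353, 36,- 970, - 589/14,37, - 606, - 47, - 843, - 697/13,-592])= [ - 993, -970, - 860, -843, - 781,- 606,-592,-440, - 376,-353 ,  -  697/13,- 47, - 589/14, 36, 37,  287,  309,984]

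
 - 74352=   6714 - 81066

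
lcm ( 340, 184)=15640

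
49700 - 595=49105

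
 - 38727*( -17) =658359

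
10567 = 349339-338772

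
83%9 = 2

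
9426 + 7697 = 17123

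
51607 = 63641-12034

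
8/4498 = 4/2249=0.00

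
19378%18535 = 843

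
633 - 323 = 310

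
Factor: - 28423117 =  - 101^1 *347^1*811^1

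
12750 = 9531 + 3219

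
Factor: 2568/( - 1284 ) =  - 2^1 = - 2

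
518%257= 4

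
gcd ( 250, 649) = 1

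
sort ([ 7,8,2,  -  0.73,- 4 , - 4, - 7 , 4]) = [ - 7, - 4, - 4, - 0.73,  2,4,7,  8 ]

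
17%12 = 5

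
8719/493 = 17 + 338/493 = 17.69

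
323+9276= 9599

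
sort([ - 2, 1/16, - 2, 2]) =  [ - 2, - 2,1/16 , 2]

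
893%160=93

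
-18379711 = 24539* (  -  749)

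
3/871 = 3/871= 0.00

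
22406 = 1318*17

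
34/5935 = 34/5935 = 0.01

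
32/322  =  16/161  =  0.10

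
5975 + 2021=7996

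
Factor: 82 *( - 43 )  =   - 2^1*41^1*43^1 = - 3526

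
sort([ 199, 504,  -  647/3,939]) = [  -  647/3, 199, 504,939 ]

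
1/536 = 1/536 = 0.00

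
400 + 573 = 973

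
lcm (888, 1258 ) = 15096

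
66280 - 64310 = 1970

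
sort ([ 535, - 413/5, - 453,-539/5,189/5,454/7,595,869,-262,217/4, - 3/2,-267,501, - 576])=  [ - 576, - 453,-267 , - 262, - 539/5, - 413/5,- 3/2,189/5,217/4,454/7,501,535,  595,869 ] 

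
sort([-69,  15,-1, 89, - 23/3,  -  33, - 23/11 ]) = [ - 69,-33, - 23/3,-23/11, - 1, 15, 89 ]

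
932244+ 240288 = 1172532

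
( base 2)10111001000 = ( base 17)521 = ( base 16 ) 5c8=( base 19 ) 41H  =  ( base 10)1480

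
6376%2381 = 1614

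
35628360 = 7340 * 4854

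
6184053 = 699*8847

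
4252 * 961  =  4086172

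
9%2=1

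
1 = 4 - 3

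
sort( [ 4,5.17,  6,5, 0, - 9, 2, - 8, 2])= [ - 9, - 8,0,2,2,4,5,  5.17, 6] 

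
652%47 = 41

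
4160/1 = 4160 = 4160.00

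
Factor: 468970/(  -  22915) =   -  2^1*23^1 * 2039^1  *4583^( - 1) = -93794/4583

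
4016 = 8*502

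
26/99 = 26/99 = 0.26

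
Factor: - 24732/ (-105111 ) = 4/17  =  2^2* 17^( - 1 ) 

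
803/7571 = 803/7571 =0.11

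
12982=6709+6273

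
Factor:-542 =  - 2^1*271^1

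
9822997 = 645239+9177758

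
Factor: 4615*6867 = 3^2*5^1*7^1*13^1*71^1 * 109^1 = 31691205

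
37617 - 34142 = 3475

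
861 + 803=1664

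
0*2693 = 0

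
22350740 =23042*970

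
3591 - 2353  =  1238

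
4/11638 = 2/5819 = 0.00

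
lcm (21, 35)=105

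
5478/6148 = 2739/3074 = 0.89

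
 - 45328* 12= -543936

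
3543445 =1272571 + 2270874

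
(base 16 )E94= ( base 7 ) 13611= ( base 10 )3732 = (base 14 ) 1508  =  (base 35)31M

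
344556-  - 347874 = 692430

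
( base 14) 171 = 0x127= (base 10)295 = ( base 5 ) 2140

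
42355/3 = 14118  +  1/3 = 14118.33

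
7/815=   7/815 = 0.01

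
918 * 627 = 575586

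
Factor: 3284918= 2^1 * 7^1*13^1*18049^1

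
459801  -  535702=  -75901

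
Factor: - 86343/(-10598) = 2^( - 1 ) * 3^1*7^( - 1) * 17^1*757^( - 1) * 1693^1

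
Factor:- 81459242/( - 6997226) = 40729621/3498613 =97^1 * 419893^1*3498613^( - 1)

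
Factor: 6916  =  2^2*7^1*13^1 * 19^1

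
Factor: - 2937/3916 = - 3/4 = - 2^( - 2)*3^1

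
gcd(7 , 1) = 1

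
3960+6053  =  10013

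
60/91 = 60/91= 0.66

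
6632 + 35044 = 41676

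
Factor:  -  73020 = -2^2*3^1*5^1*1217^1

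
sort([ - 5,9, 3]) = [ - 5,3, 9 ]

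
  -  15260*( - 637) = 9720620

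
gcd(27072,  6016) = 3008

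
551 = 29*19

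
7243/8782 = 7243/8782 =0.82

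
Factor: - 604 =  - 2^2*151^1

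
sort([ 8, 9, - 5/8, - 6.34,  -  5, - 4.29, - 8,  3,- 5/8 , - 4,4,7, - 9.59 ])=[ - 9.59,-8, - 6.34, - 5,-4.29 , - 4, - 5/8, - 5/8, 3, 4, 7,8,9 ]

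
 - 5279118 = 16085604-21364722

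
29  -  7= 22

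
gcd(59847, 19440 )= 3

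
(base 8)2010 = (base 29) 16h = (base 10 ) 1032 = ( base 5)13112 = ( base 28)18o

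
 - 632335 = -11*57485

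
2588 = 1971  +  617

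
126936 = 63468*2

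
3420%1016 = 372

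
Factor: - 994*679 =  - 674926 = - 2^1*7^2*71^1*97^1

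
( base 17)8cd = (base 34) 26D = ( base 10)2529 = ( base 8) 4741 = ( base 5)40104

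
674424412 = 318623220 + 355801192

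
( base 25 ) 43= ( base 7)205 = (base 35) 2x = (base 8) 147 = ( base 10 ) 103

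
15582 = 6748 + 8834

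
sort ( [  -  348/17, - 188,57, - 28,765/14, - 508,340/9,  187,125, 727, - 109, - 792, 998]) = [ - 792, - 508, - 188, - 109 , - 28, - 348/17,340/9,765/14, 57,125,  187, 727,998] 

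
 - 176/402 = -88/201 = - 0.44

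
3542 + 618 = 4160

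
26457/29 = 26457/29 = 912.31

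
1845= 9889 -8044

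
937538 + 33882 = 971420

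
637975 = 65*9815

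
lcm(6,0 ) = 0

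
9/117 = 1/13   =  0.08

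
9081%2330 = 2091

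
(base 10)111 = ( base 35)36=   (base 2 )1101111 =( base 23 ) 4J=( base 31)3I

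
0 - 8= -8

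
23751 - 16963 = 6788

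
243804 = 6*40634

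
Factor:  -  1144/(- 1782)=52/81= 2^2*3^( - 4)*13^1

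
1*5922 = 5922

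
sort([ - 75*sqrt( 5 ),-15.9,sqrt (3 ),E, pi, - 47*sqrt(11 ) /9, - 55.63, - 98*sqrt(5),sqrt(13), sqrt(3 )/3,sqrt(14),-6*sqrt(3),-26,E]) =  [ - 98*sqrt(5), - 75*sqrt(5), - 55.63, - 26,-47*sqrt( 11)/9, - 15.9, - 6*sqrt( 3),sqrt(3)/3, sqrt(3),E, E, pi,sqrt( 13), sqrt( 14) ] 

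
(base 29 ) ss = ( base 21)1J0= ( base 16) 348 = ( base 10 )840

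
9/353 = 9/353 = 0.03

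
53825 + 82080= 135905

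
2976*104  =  309504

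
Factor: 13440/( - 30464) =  - 15/34 = -2^(  -  1) * 3^1*5^1*17^( -1) 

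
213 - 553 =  - 340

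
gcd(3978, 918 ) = 306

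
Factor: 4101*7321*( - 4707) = -141320242647 = -3^3 * 523^1*1367^1 * 7321^1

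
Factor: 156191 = 7^1*53^1*421^1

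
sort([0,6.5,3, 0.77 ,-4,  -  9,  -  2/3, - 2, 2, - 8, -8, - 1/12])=[ -9, - 8, - 8, - 4, - 2, - 2/3,- 1/12,0 , 0.77, 2,3,6.5]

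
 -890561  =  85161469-86052030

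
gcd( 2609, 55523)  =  1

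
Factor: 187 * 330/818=3^1*5^1*11^2*17^1*409^( - 1 )=30855/409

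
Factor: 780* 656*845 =432369600 = 2^6*3^1 * 5^2*13^3*41^1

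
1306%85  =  31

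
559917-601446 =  - 41529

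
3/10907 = 3/10907 = 0.00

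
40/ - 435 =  - 1 + 79/87 = - 0.09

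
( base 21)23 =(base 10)45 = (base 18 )29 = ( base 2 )101101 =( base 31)1E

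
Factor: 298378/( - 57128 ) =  - 773/148 = -2^(-2) * 37^( - 1 ) * 773^1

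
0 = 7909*0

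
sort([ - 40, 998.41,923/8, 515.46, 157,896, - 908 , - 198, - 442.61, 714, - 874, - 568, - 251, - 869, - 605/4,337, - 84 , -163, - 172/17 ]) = [  -  908,-874, - 869,  -  568, - 442.61, -251,-198, - 163, - 605/4 , - 84, - 40, - 172/17, 923/8, 157, 337 , 515.46, 714, 896, 998.41] 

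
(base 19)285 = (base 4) 31233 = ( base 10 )879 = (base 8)1557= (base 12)613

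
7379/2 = 3689 + 1/2 = 3689.50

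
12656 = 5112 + 7544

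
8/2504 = 1/313  =  0.00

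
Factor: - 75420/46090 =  - 18/11=- 2^1*3^2*11^( - 1 ) 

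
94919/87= 1091 + 2/87 = 1091.02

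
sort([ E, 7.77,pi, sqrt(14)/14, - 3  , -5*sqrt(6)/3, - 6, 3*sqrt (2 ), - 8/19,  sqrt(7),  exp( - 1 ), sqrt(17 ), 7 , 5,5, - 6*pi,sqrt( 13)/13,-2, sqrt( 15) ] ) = [ - 6*pi, - 6, - 5*sqrt( 6 )/3, -3, - 2, - 8/19 , sqrt (14 )/14, sqrt(13 ) /13, exp( - 1), sqrt ( 7), E,pi,sqrt( 15), sqrt( 17),3*sqrt(2), 5,5 , 7, 7.77 ]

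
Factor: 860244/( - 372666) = -2^1*7^2 * 11^1 * 467^( - 1) = -1078/467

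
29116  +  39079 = 68195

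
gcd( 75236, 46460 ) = 4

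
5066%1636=158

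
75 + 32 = 107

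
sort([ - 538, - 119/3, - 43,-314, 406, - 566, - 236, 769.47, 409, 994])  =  [ - 566, - 538, - 314, - 236, - 43,-119/3, 406,  409, 769.47,994] 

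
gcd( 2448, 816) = 816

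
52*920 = 47840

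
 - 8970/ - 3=2990+0/1 = 2990.00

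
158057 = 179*883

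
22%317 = 22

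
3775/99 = 3775/99=38.13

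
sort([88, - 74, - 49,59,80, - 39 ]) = [-74, - 49, - 39,59,80,88] 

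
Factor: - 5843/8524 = - 2^(  -  2)* 2131^( - 1)  *  5843^1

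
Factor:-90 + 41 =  - 7^2 = - 49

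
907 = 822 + 85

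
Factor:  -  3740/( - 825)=68/15= 2^2 * 3^( -1)*5^(-1) * 17^1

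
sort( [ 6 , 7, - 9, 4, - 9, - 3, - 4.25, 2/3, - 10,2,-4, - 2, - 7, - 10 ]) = [ - 10, - 10, - 9, - 9, - 7, - 4.25, - 4,-3 , - 2,2/3, 2, 4, 6, 7]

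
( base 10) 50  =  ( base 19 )2c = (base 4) 302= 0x32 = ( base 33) 1h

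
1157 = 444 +713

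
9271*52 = 482092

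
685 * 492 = 337020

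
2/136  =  1/68 = 0.01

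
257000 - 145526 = 111474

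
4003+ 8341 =12344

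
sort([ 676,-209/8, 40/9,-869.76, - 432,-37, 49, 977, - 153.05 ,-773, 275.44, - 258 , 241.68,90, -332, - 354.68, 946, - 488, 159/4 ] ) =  [- 869.76, - 773,-488, - 432,  -  354.68, - 332 , - 258,-153.05, - 37,-209/8, 40/9,  159/4, 49, 90, 241.68,275.44, 676, 946, 977]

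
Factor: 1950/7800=1/4 = 2^(-2 ) 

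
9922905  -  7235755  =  2687150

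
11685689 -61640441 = -49954752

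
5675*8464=48033200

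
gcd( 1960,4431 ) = 7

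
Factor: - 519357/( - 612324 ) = 743/876 = 2^(  -  2)*  3^(-1 )*73^( -1 )*743^1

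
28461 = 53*537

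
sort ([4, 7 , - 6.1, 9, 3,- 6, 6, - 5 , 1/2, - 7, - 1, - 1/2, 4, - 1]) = [ - 7, - 6.1, - 6, - 5, - 1, - 1, - 1/2, 1/2, 3,4, 4 , 6,7,  9 ]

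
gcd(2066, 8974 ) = 2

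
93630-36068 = 57562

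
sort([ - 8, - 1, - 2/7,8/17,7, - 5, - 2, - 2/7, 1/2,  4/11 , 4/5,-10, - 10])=[-10, - 10, - 8, - 5, - 2, -1, - 2/7, - 2/7,4/11,8/17,  1/2, 4/5,7]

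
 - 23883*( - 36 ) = 859788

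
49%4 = 1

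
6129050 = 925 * 6626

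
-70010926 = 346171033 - 416181959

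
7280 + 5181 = 12461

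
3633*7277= 26437341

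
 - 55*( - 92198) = 5070890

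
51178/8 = 6397 +1/4  =  6397.25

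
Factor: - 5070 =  - 2^1*3^1*5^1*13^2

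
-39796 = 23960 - 63756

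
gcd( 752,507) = 1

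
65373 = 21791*3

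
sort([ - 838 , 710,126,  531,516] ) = [ - 838,  126, 516,531, 710]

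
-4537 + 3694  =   - 843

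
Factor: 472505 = 5^1*11^3*71^1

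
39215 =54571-15356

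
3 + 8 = 11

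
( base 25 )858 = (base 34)4ex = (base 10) 5133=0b1010000001101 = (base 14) 1C29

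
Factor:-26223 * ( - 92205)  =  3^4*5^1*683^1*8741^1  =  2417891715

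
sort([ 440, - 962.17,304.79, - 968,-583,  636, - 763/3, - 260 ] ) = [ - 968, - 962.17,- 583, - 260, - 763/3,304.79,440,  636 ]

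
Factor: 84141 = 3^2 * 9349^1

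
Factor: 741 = 3^1*13^1*19^1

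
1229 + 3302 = 4531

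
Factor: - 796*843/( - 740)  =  3^1* 5^( - 1)*37^ ( - 1)*199^1*281^1  =  167757/185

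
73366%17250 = 4366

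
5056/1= 5056 = 5056.00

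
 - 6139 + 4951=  - 1188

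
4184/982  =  4  +  128/491 = 4.26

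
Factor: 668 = 2^2*167^1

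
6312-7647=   -  1335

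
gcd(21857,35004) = 1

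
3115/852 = 3115/852 = 3.66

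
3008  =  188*16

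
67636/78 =33818/39 = 867.13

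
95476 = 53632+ 41844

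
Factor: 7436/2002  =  26/7= 2^1* 7^( - 1)*13^1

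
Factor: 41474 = 2^1*89^1 *233^1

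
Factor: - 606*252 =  - 2^3*3^3*7^1*101^1 =- 152712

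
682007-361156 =320851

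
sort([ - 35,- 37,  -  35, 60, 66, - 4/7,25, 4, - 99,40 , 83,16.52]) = [ - 99, - 37, - 35, - 35,-4/7, 4, 16.52, 25, 40, 60,  66,  83]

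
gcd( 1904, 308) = 28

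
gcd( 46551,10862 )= 1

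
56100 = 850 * 66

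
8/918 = 4/459=0.01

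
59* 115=6785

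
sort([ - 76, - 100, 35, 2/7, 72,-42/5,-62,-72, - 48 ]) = [ - 100,-76,  -  72, - 62, - 48, - 42/5,  2/7, 35,72 ]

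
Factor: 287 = 7^1*41^1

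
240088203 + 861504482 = 1101592685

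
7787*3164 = 24638068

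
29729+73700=103429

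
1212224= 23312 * 52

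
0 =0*7118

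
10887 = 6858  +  4029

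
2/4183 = 2/4183 = 0.00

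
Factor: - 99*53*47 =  - 3^2*11^1*47^1*53^1=   - 246609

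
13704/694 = 6852/347 = 19.75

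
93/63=31/21 = 1.48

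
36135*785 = 28365975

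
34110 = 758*45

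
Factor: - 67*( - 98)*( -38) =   -  249508 = -2^2*7^2*19^1*67^1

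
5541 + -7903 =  -2362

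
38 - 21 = 17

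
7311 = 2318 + 4993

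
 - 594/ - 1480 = 297/740 = 0.40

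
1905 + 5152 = 7057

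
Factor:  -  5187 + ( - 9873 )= -2^2*3^1*5^1* 251^1=- 15060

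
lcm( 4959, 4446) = 128934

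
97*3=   291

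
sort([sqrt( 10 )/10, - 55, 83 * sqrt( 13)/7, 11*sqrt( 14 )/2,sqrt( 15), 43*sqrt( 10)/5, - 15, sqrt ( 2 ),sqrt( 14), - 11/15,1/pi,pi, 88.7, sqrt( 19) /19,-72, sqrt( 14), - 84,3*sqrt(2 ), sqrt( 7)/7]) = [ - 84,-72,-55, - 15, - 11/15,sqrt( 19 ) /19 , sqrt( 10 )/10, 1/pi, sqrt( 7)/7, sqrt( 2 ), pi, sqrt( 14 ), sqrt( 14),sqrt ( 15), 3 * sqrt( 2),11 * sqrt(14)/2 , 43*sqrt( 10)/5,83*sqrt(13) /7, 88.7]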